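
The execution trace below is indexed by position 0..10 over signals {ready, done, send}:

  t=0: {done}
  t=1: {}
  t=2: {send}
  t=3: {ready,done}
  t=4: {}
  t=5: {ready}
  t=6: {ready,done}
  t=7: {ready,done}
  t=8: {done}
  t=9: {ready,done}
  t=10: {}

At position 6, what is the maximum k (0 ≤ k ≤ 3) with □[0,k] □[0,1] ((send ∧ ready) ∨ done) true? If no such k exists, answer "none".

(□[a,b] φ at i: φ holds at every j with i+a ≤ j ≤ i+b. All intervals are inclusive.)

□[0,1] ((send ∧ ready) ∨ done) must hold from j=6 onward; find where it first fails.
  j=6: holds
  j=7: holds
  j=8: holds
  j=9: fails
Holds on [6,8], so largest k = 2.

2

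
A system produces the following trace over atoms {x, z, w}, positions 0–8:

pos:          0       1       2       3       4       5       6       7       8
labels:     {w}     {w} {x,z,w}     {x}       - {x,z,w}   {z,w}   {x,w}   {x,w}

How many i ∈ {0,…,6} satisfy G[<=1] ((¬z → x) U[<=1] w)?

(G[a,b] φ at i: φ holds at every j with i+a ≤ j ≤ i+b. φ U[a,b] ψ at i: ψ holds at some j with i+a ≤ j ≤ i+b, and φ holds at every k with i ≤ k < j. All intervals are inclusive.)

Evaluate at each i in [0,6]:
  i=0: ✓ (all of [0,1])
  i=1: ✓ (all of [1,2])
  i=2: ✗ (fails at j=3)
  i=3: ✗ (fails at j=3)
  i=4: ✗ (fails at j=4)
  i=5: ✓ (all of [5,6])
  i=6: ✓ (all of [6,7])
Positions where it holds: {0, 1, 5, 6} → 4.

4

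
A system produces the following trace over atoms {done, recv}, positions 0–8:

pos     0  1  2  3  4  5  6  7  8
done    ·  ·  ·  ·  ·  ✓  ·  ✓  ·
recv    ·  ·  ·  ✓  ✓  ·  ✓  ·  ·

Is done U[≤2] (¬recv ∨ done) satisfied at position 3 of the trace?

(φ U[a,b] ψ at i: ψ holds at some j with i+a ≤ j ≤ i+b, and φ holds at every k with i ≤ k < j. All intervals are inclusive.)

Need some j in [3,5] with (¬recv ∨ done), and done at every k in [3,j-1].
  j=3: (¬recv ∨ done) false.
  j=4: (¬recv ∨ done) false.
  j=5: (¬recv ∨ done) holds, but done fails at k=3 → not this j.
No j in the window works → until fails.

No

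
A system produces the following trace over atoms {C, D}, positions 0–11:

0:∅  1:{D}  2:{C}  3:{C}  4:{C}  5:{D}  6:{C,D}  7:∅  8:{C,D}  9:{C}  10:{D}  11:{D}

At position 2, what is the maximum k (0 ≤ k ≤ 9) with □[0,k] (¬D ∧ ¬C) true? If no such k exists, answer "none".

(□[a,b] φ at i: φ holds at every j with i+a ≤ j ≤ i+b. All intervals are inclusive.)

(¬D ∧ ¬C) must hold from j=2 onward; find where it first fails.
  j=2: fails → no k works.

none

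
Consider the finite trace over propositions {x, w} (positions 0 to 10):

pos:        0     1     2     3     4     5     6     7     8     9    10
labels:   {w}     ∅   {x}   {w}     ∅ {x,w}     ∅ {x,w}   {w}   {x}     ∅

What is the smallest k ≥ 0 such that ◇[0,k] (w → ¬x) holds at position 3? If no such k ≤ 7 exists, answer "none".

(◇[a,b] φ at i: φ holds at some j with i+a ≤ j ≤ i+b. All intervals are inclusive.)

Scan j = 3,4,… for (w → ¬x):
  j=3: holds
First hit at j=3, so smallest k = 3-3 = 0.

0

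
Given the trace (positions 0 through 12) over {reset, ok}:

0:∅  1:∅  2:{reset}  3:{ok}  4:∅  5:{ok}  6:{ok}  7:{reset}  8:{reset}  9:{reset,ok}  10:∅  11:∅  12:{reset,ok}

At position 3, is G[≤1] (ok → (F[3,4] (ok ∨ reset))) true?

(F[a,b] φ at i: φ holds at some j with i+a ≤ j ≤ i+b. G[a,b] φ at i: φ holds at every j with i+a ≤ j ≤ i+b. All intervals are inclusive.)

Check (ok → (F[3,4] (ok ∨ reset))) at every j in [3,4]:
  j=3: antecedent true; consequent holds (witness at 6) → ✓
  j=4: antecedent false → ✓
All positions satisfy it → formula holds.

True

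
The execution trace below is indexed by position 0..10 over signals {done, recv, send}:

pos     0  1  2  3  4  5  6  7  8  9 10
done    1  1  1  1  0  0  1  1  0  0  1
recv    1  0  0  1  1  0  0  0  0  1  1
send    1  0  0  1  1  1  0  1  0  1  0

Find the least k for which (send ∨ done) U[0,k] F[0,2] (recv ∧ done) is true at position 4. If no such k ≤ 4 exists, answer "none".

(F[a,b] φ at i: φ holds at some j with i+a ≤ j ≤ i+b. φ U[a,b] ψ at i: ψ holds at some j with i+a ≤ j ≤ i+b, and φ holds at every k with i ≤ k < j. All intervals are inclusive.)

4

Need earliest j ≥ 4 with F[0,2] (recv ∧ done), and (send ∨ done) at every k in [4,j-1].
  j=4: rhs fails.
  j=5: rhs fails.
  j=6: rhs fails.
  j=7: rhs fails.
  j=8: rhs holds; lhs holds on [4,7]. k = 4.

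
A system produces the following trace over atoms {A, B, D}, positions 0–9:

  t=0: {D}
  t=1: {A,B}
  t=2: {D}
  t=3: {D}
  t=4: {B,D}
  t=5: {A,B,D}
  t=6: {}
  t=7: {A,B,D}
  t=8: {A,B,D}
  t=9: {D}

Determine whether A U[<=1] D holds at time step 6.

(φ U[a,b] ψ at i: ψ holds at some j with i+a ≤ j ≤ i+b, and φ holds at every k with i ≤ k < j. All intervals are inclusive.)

Need some j in [6,7] with D, and A at every k in [6,j-1].
  j=6: D false.
  j=7: D holds, but A fails at k=6 → not this j.
No j in the window works → until fails.

False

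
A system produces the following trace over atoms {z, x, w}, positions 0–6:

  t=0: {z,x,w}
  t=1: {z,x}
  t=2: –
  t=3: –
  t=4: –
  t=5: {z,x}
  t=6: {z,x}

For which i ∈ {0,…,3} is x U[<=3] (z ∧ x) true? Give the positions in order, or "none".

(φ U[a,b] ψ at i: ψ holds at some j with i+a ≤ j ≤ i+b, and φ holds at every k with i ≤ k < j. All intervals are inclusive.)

Evaluate at each i in [0,3]:
  i=0: ✓ (rhs at j=0)
  i=1: ✓ (rhs at j=1)
  i=2: ✗ (lhs fails at k=2 before rhs at j=5)
  i=3: ✗ (lhs fails at k=3 before rhs at j=5)

0, 1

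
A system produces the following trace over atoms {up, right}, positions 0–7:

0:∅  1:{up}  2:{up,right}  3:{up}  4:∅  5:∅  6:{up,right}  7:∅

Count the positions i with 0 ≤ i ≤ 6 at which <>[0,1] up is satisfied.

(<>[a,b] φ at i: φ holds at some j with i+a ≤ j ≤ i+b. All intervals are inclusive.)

Evaluate at each i in [0,6]:
  i=0: ✓ (witness j=1)
  i=1: ✓ (witness j=1)
  i=2: ✓ (witness j=2)
  i=3: ✓ (witness j=3)
  i=4: ✗ (none in [4,5])
  i=5: ✓ (witness j=6)
  i=6: ✓ (witness j=6)
Positions where it holds: {0, 1, 2, 3, 5, 6} → 6.

6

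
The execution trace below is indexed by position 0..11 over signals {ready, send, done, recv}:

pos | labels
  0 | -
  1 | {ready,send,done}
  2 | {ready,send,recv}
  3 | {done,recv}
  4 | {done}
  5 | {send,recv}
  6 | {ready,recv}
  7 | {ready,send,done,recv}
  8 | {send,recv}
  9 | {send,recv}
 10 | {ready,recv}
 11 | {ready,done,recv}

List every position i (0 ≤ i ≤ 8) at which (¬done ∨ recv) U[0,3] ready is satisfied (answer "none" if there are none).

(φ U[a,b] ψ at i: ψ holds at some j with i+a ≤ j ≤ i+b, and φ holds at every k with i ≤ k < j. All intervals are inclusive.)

Evaluate at each i in [0,8]:
  i=0: ✓ (rhs at j=1; lhs holds on [0,0])
  i=1: ✓ (rhs at j=1)
  i=2: ✓ (rhs at j=2)
  i=3: ✗ (lhs fails at k=4 before rhs at j=6)
  i=4: ✗ (lhs fails at k=4 before rhs at j=6)
  i=5: ✓ (rhs at j=6; lhs holds on [5,5])
  i=6: ✓ (rhs at j=6)
  i=7: ✓ (rhs at j=7)
  i=8: ✓ (rhs at j=10; lhs holds on [8,9])

0, 1, 2, 5, 6, 7, 8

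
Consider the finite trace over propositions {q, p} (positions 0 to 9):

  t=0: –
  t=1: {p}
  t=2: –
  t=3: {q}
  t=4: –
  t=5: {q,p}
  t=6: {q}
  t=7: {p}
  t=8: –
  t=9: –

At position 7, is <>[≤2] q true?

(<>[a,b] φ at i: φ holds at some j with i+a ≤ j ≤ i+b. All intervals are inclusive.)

Does not hold

Check q at each j in [7,9]:
  j=7: false
  j=8: false
  j=9: false
No position in the window satisfies it → formula fails.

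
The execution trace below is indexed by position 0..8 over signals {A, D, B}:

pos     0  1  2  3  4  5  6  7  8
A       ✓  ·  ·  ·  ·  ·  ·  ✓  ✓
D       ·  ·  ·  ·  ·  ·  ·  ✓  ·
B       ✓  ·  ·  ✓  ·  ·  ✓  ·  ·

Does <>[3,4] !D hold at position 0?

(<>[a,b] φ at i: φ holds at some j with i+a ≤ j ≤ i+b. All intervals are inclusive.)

Check !D at each j in [3,4]:
  j=3: true
  j=4: true
Found at j=3 → formula holds.

Yes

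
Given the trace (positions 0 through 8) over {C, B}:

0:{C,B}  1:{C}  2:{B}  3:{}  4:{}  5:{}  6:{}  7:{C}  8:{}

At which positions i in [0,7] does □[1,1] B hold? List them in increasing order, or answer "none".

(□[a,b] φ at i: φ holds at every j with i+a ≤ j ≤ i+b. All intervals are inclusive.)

Evaluate at each i in [0,7]:
  i=0: ✗ (fails at j=1)
  i=1: ✓ (all of [2,2])
  i=2: ✗ (fails at j=3)
  i=3: ✗ (fails at j=4)
  i=4: ✗ (fails at j=5)
  i=5: ✗ (fails at j=6)
  i=6: ✗ (fails at j=7)
  i=7: ✗ (fails at j=8)

1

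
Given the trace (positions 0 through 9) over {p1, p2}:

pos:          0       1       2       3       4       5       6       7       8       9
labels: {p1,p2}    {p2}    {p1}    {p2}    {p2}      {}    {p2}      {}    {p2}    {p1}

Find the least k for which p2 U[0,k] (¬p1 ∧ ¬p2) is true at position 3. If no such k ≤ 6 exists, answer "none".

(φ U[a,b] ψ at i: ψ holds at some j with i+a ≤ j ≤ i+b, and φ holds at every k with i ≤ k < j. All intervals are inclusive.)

2

Need earliest j ≥ 3 with (¬p1 ∧ ¬p2), and p2 at every k in [3,j-1].
  j=3: rhs fails.
  j=4: rhs fails.
  j=5: rhs holds; lhs holds on [3,4]. k = 2.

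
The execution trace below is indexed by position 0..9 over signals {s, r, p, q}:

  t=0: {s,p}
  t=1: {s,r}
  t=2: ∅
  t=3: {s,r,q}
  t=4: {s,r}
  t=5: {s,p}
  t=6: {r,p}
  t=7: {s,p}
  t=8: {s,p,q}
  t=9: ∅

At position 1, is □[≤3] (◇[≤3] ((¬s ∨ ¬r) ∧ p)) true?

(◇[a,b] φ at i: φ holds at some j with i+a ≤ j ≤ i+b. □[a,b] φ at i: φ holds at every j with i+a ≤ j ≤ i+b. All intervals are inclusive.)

Does not hold

Check ◇[≤3] ((¬s ∨ ¬r) ∧ p) at every j in [1,4]:
  j=1: fails (none in [1,4])
  j=2: holds (witness at 5)
  j=3: holds (witness at 5)
  j=4: holds (witness at 5)
Fails at j=1 → formula fails.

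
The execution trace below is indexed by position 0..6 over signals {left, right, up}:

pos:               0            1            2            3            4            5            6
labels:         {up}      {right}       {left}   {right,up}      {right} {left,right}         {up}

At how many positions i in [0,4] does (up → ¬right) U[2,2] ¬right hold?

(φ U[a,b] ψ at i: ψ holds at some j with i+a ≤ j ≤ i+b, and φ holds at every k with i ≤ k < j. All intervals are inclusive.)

2

Evaluate at each i in [0,4]:
  i=0: ✓ (rhs at j=2; lhs holds on [0,1])
  i=1: ✗ (no rhs in [3,3])
  i=2: ✗ (no rhs in [4,4])
  i=3: ✗ (no rhs in [5,5])
  i=4: ✓ (rhs at j=6; lhs holds on [4,5])
Positions where it holds: {0, 4} → 2.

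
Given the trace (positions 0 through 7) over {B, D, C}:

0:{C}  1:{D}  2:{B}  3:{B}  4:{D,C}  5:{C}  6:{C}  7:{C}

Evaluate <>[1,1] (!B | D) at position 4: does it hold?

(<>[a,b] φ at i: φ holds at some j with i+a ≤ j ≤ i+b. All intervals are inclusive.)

Yes

Check (!B | D) at each j in [5,5]:
  j=5: true
Found at j=5 → formula holds.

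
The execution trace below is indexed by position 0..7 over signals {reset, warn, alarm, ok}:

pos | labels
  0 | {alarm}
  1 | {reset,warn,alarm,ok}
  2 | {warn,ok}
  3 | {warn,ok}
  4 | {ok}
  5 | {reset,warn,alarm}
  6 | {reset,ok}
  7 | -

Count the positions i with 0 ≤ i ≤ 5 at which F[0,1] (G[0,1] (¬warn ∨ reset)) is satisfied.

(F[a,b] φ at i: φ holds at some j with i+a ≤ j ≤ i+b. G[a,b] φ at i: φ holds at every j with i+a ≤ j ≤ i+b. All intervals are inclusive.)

Evaluate at each i in [0,5]:
  i=0: ✓ (witness j=0)
  i=1: ✗ (none in [1,2])
  i=2: ✗ (none in [2,3])
  i=3: ✓ (witness j=4)
  i=4: ✓ (witness j=4)
  i=5: ✓ (witness j=5)
Positions where it holds: {0, 3, 4, 5} → 4.

4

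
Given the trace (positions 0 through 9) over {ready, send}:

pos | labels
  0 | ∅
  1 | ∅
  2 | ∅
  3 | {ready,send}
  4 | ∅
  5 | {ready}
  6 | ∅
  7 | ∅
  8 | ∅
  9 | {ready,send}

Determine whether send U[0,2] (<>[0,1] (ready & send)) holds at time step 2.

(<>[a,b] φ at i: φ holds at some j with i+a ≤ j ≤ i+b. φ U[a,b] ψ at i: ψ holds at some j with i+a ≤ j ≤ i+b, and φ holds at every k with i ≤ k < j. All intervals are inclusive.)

True

Need some j in [2,4] with <>[0,1] (ready & send), and send at every k in [2,j-1].
  j=2: <>[0,1] (ready & send) holds; no prefix to check → satisfied.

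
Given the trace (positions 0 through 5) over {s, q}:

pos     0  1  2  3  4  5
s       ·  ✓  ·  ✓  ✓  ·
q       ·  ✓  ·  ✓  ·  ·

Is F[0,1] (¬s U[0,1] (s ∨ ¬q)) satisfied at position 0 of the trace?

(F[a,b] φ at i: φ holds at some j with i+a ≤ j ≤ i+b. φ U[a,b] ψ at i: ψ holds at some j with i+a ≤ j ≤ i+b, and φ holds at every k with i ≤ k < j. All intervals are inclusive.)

Check (¬s U[0,1] (s ∨ ¬q)) at each j in [0,1]:
  j=0: holds
  j=1: holds
Found at j=0 → formula holds.

Yes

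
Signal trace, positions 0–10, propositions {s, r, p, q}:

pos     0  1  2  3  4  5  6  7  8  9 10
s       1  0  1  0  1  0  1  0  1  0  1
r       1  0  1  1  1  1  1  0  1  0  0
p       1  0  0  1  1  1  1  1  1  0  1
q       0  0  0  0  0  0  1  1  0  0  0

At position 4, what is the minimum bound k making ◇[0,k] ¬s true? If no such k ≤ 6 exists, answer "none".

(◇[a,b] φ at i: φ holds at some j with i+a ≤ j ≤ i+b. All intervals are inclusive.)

1

Scan j = 4,5,… for ¬s:
  j=4: fails
  j=5: holds
First hit at j=5, so smallest k = 5-4 = 1.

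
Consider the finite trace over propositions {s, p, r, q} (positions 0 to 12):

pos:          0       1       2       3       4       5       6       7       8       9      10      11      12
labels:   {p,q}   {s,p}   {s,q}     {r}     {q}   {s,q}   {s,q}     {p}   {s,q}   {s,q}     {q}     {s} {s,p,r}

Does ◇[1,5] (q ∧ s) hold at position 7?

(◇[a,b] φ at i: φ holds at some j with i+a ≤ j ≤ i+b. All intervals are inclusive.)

Check (q ∧ s) at each j in [8,12]:
  j=8: true
  j=9: true
  j=10: false
  j=11: false
  j=12: false
Found at j=8 → formula holds.

Holds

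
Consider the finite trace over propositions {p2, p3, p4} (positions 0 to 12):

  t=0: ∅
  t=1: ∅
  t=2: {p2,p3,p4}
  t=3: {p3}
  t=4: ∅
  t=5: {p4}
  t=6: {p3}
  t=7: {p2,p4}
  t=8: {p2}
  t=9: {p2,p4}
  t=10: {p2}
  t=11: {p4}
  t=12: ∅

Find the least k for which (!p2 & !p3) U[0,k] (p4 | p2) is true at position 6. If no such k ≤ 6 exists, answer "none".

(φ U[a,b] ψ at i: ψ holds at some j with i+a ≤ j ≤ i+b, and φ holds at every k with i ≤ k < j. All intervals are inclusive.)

Need earliest j ≥ 6 with (p4 | p2), and (!p2 & !p3) at every k in [6,j-1].
  j=6: rhs fails.
  j=7: rhs holds but lhs fails at k=6.
  j=8: rhs holds but lhs fails at k=6.
  j=9: rhs holds but lhs fails at k=6.
  j=10: rhs holds but lhs fails at k=6.
  j=11: rhs holds but lhs fails at k=6.
  j=12: rhs fails.
No witness within the range → none.

none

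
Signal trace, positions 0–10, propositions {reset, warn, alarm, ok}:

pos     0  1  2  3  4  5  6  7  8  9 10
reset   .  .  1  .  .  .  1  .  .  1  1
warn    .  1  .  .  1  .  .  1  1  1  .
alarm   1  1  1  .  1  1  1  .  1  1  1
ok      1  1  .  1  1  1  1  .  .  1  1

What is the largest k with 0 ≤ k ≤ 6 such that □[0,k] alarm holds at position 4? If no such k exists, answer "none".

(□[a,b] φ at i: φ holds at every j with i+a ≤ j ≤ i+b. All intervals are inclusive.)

alarm must hold from j=4 onward; find where it first fails.
  j=4: holds
  j=5: holds
  j=6: holds
  j=7: fails
Holds on [4,6], so largest k = 2.

2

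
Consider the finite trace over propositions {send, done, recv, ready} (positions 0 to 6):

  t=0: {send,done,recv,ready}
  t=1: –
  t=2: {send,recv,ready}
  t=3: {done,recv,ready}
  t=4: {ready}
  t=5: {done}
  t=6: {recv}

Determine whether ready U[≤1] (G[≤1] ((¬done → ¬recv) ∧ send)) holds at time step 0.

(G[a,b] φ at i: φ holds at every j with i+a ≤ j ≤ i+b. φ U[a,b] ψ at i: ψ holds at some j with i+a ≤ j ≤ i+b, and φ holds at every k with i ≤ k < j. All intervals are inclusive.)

Need some j in [0,1] with G[≤1] ((¬done → ¬recv) ∧ send), and ready at every k in [0,j-1].
  j=0: G[≤1] ((¬done → ¬recv) ∧ send) — fails at 1.
  j=1: G[≤1] ((¬done → ¬recv) ∧ send) — fails at 1.
No j in the window works → until fails.

False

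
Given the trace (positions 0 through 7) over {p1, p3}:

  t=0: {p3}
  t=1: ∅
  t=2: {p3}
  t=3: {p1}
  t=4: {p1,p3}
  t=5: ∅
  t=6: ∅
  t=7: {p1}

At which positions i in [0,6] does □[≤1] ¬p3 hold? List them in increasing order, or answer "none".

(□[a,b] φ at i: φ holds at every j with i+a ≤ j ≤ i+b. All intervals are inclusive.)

5, 6

Evaluate at each i in [0,6]:
  i=0: ✗ (fails at j=0)
  i=1: ✗ (fails at j=2)
  i=2: ✗ (fails at j=2)
  i=3: ✗ (fails at j=4)
  i=4: ✗ (fails at j=4)
  i=5: ✓ (all of [5,6])
  i=6: ✓ (all of [6,7])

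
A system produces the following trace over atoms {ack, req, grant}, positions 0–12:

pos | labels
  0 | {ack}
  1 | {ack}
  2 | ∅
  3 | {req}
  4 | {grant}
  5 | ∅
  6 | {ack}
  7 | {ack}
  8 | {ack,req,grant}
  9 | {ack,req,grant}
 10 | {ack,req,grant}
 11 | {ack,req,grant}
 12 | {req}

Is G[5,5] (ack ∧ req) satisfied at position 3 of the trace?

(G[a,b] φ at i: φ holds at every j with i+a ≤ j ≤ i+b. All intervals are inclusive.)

Check (ack ∧ req) at every j in [8,8]:
  j=8: true
All positions satisfy it → formula holds.

Yes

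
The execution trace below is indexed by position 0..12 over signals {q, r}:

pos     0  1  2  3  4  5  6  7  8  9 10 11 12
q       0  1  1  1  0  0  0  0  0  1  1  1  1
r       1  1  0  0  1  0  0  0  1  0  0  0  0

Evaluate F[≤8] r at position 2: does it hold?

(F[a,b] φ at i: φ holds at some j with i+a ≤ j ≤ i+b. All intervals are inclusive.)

Check r at each j in [2,10]:
  j=2: false
  j=3: false
  j=4: true
  j=5: false
  j=6: false
  j=7: false
  j=8: true
  j=9: false
  j=10: false
Found at j=4 → formula holds.

Holds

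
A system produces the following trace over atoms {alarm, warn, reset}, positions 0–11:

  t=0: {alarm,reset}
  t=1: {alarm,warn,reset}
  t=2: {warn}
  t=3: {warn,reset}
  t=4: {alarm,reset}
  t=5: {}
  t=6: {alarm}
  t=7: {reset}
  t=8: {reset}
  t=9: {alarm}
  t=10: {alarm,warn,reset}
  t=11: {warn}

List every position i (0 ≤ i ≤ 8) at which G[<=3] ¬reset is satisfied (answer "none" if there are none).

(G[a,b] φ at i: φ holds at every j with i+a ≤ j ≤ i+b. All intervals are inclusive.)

Evaluate at each i in [0,8]:
  i=0: ✗ (fails at j=0)
  i=1: ✗ (fails at j=1)
  i=2: ✗ (fails at j=3)
  i=3: ✗ (fails at j=3)
  i=4: ✗ (fails at j=4)
  i=5: ✗ (fails at j=7)
  i=6: ✗ (fails at j=7)
  i=7: ✗ (fails at j=7)
  i=8: ✗ (fails at j=8)

none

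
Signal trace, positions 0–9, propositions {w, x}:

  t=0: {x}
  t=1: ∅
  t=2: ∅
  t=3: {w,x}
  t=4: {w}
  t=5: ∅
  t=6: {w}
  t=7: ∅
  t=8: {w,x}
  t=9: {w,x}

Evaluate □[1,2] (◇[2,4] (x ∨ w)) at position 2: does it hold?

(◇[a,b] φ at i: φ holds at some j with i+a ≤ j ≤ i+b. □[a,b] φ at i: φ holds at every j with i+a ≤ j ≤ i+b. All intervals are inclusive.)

Yes

Check ◇[2,4] (x ∨ w) at every j in [3,4]:
  j=3: holds (witness at 6)
  j=4: holds (witness at 6)
All positions satisfy it → formula holds.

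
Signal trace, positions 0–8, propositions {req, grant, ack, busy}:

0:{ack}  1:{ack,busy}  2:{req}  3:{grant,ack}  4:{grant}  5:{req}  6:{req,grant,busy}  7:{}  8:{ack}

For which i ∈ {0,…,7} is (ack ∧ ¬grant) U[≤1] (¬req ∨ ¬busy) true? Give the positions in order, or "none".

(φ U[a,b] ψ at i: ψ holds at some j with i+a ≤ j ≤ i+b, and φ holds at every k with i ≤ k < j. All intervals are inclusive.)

0, 1, 2, 3, 4, 5, 7

Evaluate at each i in [0,7]:
  i=0: ✓ (rhs at j=0)
  i=1: ✓ (rhs at j=1)
  i=2: ✓ (rhs at j=2)
  i=3: ✓ (rhs at j=3)
  i=4: ✓ (rhs at j=4)
  i=5: ✓ (rhs at j=5)
  i=6: ✗ (lhs fails at k=6 before rhs at j=7)
  i=7: ✓ (rhs at j=7)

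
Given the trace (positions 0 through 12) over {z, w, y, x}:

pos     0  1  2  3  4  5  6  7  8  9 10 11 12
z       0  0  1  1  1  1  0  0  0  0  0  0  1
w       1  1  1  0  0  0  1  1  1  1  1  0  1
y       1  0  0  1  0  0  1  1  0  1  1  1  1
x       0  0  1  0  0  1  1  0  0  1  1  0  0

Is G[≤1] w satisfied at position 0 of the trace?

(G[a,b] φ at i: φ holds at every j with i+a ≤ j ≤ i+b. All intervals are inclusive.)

Check w at every j in [0,1]:
  j=0: true
  j=1: true
All positions satisfy it → formula holds.

Holds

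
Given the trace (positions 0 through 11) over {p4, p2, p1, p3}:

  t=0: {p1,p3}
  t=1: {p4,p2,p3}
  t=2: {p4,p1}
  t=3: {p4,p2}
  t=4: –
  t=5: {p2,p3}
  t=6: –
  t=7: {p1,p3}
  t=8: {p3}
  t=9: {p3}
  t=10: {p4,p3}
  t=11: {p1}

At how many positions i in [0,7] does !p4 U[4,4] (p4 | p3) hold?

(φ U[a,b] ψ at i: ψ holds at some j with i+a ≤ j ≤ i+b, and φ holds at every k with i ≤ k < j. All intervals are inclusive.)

Evaluate at each i in [0,7]:
  i=0: ✗ (no rhs in [4,4])
  i=1: ✗ (lhs fails at k=1 before rhs at j=5)
  i=2: ✗ (no rhs in [6,6])
  i=3: ✗ (lhs fails at k=3 before rhs at j=7)
  i=4: ✓ (rhs at j=8; lhs holds on [4,7])
  i=5: ✓ (rhs at j=9; lhs holds on [5,8])
  i=6: ✓ (rhs at j=10; lhs holds on [6,9])
  i=7: ✗ (no rhs in [11,11])
Positions where it holds: {4, 5, 6} → 3.

3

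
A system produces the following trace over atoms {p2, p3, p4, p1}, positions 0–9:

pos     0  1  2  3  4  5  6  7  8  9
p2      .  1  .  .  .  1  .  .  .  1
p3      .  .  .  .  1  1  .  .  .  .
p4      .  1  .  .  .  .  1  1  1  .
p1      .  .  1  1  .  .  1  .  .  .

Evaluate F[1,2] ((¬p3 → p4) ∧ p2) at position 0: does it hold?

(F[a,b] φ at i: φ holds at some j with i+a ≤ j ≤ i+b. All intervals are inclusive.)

Check ((¬p3 → p4) ∧ p2) at each j in [1,2]:
  j=1: true
  j=2: false
Found at j=1 → formula holds.

Yes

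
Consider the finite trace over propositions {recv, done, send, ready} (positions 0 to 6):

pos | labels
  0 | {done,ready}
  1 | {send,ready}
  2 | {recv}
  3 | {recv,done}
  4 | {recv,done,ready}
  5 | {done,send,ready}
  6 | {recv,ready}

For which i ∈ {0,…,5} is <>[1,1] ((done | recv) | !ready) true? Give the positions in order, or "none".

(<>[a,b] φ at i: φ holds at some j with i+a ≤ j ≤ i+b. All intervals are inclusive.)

Evaluate at each i in [0,5]:
  i=0: ✗ (none in [1,1])
  i=1: ✓ (witness j=2)
  i=2: ✓ (witness j=3)
  i=3: ✓ (witness j=4)
  i=4: ✓ (witness j=5)
  i=5: ✓ (witness j=6)

1, 2, 3, 4, 5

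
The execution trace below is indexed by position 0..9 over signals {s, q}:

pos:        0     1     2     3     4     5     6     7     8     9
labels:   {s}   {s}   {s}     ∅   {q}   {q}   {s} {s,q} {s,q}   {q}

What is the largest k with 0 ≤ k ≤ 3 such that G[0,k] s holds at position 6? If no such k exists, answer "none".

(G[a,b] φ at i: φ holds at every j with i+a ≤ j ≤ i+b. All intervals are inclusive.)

s must hold from j=6 onward; find where it first fails.
  j=6: holds
  j=7: holds
  j=8: holds
  j=9: fails
Holds on [6,8], so largest k = 2.

2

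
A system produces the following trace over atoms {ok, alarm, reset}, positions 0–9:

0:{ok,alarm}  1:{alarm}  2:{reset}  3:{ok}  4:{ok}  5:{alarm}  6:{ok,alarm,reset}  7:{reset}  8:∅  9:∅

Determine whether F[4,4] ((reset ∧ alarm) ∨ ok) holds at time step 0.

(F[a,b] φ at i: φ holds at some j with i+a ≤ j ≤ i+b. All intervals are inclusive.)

Check ((reset ∧ alarm) ∨ ok) at each j in [4,4]:
  j=4: true
Found at j=4 → formula holds.

True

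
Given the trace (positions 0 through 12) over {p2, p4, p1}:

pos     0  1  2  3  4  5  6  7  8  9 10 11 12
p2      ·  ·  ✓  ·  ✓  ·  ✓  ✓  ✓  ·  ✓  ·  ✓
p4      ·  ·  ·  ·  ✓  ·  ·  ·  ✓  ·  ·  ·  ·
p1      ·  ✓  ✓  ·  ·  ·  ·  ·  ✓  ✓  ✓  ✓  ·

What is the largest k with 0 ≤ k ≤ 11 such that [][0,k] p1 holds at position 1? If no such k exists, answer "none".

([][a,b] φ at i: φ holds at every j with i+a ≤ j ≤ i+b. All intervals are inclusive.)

1

p1 must hold from j=1 onward; find where it first fails.
  j=1: holds
  j=2: holds
  j=3: fails
Holds on [1,2], so largest k = 1.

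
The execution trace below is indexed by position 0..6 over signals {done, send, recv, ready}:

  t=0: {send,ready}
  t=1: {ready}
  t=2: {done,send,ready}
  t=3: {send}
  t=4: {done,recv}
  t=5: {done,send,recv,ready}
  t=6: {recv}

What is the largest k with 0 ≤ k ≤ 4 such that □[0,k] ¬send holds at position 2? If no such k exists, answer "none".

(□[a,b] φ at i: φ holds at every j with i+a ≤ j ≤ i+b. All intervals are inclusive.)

¬send must hold from j=2 onward; find where it first fails.
  j=2: fails → no k works.

none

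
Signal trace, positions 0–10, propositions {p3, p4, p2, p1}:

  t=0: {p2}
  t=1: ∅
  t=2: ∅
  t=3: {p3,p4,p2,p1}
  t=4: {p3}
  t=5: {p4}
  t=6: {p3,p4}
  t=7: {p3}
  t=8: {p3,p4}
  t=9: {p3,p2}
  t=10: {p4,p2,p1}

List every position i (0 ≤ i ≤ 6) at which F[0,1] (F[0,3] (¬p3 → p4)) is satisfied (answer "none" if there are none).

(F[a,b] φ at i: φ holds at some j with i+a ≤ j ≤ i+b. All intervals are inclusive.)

0, 1, 2, 3, 4, 5, 6

Evaluate at each i in [0,6]:
  i=0: ✓ (witness j=0)
  i=1: ✓ (witness j=1)
  i=2: ✓ (witness j=2)
  i=3: ✓ (witness j=3)
  i=4: ✓ (witness j=4)
  i=5: ✓ (witness j=5)
  i=6: ✓ (witness j=6)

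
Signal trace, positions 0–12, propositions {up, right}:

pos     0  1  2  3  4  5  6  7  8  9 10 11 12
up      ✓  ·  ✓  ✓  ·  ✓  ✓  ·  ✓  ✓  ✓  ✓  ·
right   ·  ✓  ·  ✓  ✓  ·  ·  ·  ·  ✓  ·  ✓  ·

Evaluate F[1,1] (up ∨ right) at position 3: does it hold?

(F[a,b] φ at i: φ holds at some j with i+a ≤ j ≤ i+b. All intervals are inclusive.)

Yes

Check (up ∨ right) at each j in [4,4]:
  j=4: true
Found at j=4 → formula holds.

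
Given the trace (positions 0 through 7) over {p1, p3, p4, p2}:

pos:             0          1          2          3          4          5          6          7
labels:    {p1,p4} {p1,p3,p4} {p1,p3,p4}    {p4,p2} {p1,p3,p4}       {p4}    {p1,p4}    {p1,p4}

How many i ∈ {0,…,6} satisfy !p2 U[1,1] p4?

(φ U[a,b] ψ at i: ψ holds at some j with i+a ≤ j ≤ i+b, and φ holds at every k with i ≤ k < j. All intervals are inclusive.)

6

Evaluate at each i in [0,6]:
  i=0: ✓ (rhs at j=1; lhs holds on [0,0])
  i=1: ✓ (rhs at j=2; lhs holds on [1,1])
  i=2: ✓ (rhs at j=3; lhs holds on [2,2])
  i=3: ✗ (lhs fails at k=3 before rhs at j=4)
  i=4: ✓ (rhs at j=5; lhs holds on [4,4])
  i=5: ✓ (rhs at j=6; lhs holds on [5,5])
  i=6: ✓ (rhs at j=7; lhs holds on [6,6])
Positions where it holds: {0, 1, 2, 4, 5, 6} → 6.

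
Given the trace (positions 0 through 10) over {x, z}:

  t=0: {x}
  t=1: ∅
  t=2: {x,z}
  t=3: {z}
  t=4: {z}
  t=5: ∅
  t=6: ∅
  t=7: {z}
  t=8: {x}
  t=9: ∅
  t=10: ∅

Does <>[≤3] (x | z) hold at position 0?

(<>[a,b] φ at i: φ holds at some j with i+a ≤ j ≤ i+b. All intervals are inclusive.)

True

Check (x | z) at each j in [0,3]:
  j=0: true
  j=1: false
  j=2: true
  j=3: true
Found at j=0 → formula holds.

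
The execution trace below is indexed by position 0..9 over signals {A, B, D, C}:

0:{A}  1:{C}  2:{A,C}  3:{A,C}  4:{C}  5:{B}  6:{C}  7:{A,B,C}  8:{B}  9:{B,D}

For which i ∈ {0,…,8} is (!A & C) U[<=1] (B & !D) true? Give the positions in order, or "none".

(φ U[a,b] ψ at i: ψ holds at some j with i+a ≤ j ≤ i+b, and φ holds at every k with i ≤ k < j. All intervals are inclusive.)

4, 5, 6, 7, 8

Evaluate at each i in [0,8]:
  i=0: ✗ (no rhs in [0,1])
  i=1: ✗ (no rhs in [1,2])
  i=2: ✗ (no rhs in [2,3])
  i=3: ✗ (no rhs in [3,4])
  i=4: ✓ (rhs at j=5; lhs holds on [4,4])
  i=5: ✓ (rhs at j=5)
  i=6: ✓ (rhs at j=7; lhs holds on [6,6])
  i=7: ✓ (rhs at j=7)
  i=8: ✓ (rhs at j=8)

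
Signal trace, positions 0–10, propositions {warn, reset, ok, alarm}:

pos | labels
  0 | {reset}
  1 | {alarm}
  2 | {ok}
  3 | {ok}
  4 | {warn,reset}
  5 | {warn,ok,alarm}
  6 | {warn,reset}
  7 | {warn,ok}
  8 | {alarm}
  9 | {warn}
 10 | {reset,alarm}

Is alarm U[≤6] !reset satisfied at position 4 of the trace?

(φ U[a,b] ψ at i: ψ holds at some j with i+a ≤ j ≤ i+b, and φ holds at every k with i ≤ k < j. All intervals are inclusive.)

Does not hold

Need some j in [4,10] with !reset, and alarm at every k in [4,j-1].
  j=4: !reset false.
  j=5: !reset holds, but alarm fails at k=4 → not this j.
  j=6: !reset false.
  j=7: !reset holds, but alarm fails at k=4 → not this j.
  j=8: !reset holds, but alarm fails at k=4 → not this j.
  j=9: !reset holds, but alarm fails at k=4 → not this j.
  j=10: !reset false.
No j in the window works → until fails.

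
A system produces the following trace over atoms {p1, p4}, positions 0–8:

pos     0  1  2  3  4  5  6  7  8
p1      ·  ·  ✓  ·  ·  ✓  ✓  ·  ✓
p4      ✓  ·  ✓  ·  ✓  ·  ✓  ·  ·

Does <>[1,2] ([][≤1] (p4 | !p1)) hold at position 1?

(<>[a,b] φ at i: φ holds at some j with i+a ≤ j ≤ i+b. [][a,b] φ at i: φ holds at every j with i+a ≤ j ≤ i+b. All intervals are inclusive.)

Yes

Check [][≤1] (p4 | !p1) at each j in [2,3]:
  j=2: holds on [2,3]
  j=3: holds on [3,4]
Found at j=2 → formula holds.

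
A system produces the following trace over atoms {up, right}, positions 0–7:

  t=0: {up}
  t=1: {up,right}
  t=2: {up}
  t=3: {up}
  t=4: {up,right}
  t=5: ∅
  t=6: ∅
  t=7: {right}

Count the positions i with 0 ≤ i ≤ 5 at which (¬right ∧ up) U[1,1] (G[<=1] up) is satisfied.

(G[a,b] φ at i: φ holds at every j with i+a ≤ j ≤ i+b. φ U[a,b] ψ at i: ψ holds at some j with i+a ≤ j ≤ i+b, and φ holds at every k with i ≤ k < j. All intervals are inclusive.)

Evaluate at each i in [0,5]:
  i=0: ✓ (rhs at j=1; lhs holds on [0,0])
  i=1: ✗ (lhs fails at k=1 before rhs at j=2)
  i=2: ✓ (rhs at j=3; lhs holds on [2,2])
  i=3: ✗ (no rhs in [4,4])
  i=4: ✗ (no rhs in [5,5])
  i=5: ✗ (no rhs in [6,6])
Positions where it holds: {0, 2} → 2.

2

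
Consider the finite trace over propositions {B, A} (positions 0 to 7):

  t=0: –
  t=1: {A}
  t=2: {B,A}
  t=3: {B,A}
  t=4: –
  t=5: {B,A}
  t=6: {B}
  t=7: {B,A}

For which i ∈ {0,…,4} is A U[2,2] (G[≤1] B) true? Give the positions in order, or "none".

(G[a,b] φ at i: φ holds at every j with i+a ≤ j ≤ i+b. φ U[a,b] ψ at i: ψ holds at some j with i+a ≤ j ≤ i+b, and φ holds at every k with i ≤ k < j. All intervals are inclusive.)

Evaluate at each i in [0,4]:
  i=0: ✗ (lhs fails at k=0 before rhs at j=2)
  i=1: ✗ (no rhs in [3,3])
  i=2: ✗ (no rhs in [4,4])
  i=3: ✗ (lhs fails at k=4 before rhs at j=5)
  i=4: ✗ (lhs fails at k=4 before rhs at j=6)

none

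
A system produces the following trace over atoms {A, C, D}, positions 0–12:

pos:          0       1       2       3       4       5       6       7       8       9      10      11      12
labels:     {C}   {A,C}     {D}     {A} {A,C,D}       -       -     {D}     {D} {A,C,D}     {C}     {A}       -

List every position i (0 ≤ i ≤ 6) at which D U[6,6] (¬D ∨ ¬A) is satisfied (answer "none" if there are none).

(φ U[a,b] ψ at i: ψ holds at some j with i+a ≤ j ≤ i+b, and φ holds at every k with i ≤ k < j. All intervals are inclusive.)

Evaluate at each i in [0,6]:
  i=0: ✗ (lhs fails at k=0 before rhs at j=6)
  i=1: ✗ (lhs fails at k=1 before rhs at j=7)
  i=2: ✗ (lhs fails at k=3 before rhs at j=8)
  i=3: ✗ (no rhs in [9,9])
  i=4: ✗ (lhs fails at k=5 before rhs at j=10)
  i=5: ✗ (lhs fails at k=5 before rhs at j=11)
  i=6: ✗ (lhs fails at k=6 before rhs at j=12)

none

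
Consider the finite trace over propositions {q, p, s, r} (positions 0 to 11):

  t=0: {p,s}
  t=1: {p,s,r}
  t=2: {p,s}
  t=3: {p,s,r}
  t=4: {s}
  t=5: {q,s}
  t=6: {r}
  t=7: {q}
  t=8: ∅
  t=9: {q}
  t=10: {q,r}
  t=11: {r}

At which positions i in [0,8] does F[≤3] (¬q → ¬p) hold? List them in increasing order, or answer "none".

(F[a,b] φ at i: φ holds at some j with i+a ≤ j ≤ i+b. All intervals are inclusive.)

Evaluate at each i in [0,8]:
  i=0: ✗ (none in [0,3])
  i=1: ✓ (witness j=4)
  i=2: ✓ (witness j=4)
  i=3: ✓ (witness j=4)
  i=4: ✓ (witness j=4)
  i=5: ✓ (witness j=5)
  i=6: ✓ (witness j=6)
  i=7: ✓ (witness j=7)
  i=8: ✓ (witness j=8)

1, 2, 3, 4, 5, 6, 7, 8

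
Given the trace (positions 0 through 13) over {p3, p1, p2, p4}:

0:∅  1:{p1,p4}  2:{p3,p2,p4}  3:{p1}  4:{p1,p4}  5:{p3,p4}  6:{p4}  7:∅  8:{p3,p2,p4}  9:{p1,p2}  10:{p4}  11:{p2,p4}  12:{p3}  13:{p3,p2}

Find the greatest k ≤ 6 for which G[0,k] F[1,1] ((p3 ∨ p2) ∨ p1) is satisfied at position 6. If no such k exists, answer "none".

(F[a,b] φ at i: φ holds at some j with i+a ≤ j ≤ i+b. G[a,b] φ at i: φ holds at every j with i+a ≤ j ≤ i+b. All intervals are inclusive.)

none

F[1,1] ((p3 ∨ p2) ∨ p1) must hold from j=6 onward; find where it first fails.
  j=6: fails → no k works.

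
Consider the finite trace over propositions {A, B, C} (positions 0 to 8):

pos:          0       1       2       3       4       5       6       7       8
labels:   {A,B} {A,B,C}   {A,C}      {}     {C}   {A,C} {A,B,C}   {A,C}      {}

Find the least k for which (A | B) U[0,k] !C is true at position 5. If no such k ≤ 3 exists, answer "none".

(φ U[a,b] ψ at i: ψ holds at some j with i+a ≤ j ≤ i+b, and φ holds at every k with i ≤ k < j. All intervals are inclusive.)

Need earliest j ≥ 5 with !C, and (A | B) at every k in [5,j-1].
  j=5: rhs fails.
  j=6: rhs fails.
  j=7: rhs fails.
  j=8: rhs holds; lhs holds on [5,7]. k = 3.

3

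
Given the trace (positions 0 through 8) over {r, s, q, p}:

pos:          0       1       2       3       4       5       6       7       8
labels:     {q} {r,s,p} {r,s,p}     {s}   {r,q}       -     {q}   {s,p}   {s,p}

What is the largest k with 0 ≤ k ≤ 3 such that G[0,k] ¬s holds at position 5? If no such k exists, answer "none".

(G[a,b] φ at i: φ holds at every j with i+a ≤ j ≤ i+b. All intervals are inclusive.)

1

¬s must hold from j=5 onward; find where it first fails.
  j=5: holds
  j=6: holds
  j=7: fails
Holds on [5,6], so largest k = 1.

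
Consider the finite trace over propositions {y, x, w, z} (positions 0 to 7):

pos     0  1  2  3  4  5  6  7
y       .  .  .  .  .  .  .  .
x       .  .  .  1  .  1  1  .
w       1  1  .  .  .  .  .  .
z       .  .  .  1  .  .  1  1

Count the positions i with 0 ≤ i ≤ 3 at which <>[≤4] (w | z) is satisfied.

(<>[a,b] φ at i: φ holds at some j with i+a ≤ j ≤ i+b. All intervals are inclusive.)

Evaluate at each i in [0,3]:
  i=0: ✓ (witness j=0)
  i=1: ✓ (witness j=1)
  i=2: ✓ (witness j=3)
  i=3: ✓ (witness j=3)
Positions where it holds: {0, 1, 2, 3} → 4.

4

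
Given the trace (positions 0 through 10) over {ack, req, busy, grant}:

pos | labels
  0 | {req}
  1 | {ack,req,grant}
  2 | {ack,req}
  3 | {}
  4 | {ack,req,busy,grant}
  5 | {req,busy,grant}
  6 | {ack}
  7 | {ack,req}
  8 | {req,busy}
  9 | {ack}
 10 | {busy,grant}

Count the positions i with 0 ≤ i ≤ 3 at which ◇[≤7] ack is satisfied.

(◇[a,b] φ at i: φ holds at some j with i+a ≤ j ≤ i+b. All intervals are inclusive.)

4

Evaluate at each i in [0,3]:
  i=0: ✓ (witness j=1)
  i=1: ✓ (witness j=1)
  i=2: ✓ (witness j=2)
  i=3: ✓ (witness j=4)
Positions where it holds: {0, 1, 2, 3} → 4.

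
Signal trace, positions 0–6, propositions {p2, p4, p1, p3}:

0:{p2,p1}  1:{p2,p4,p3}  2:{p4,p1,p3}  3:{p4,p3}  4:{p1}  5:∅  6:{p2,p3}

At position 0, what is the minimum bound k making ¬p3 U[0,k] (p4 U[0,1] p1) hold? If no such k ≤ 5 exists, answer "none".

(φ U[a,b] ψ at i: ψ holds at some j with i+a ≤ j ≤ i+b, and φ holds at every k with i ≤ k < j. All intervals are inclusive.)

Need earliest j ≥ 0 with (p4 U[0,1] p1), and ¬p3 at every k in [0,j-1].
  j=0: rhs holds (empty prefix). k = 0.

0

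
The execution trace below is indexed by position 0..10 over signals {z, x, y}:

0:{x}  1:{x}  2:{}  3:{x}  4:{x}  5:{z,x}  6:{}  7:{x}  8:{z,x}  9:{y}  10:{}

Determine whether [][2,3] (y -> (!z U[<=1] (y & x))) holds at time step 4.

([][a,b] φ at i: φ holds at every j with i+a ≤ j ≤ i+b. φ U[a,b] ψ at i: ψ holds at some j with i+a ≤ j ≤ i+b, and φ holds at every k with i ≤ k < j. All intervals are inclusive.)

Yes

Check (y -> (!z U[<=1] (y & x))) at every j in [6,7]:
  j=6: antecedent false → ✓
  j=7: antecedent false → ✓
All positions satisfy it → formula holds.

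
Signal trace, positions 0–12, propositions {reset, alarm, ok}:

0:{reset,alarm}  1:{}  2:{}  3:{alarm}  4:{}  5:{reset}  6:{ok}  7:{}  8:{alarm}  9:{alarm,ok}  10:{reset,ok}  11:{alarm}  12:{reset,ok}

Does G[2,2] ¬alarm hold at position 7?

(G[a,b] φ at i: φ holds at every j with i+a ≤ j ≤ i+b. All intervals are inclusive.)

Does not hold

Check ¬alarm at every j in [9,9]:
  j=9: false
Fails at j=9 → formula fails.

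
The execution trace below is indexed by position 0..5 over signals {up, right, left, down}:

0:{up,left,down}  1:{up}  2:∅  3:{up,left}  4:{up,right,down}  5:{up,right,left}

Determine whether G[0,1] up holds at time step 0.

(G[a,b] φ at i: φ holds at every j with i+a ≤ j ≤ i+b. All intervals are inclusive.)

Check up at every j in [0,1]:
  j=0: true
  j=1: true
All positions satisfy it → formula holds.

True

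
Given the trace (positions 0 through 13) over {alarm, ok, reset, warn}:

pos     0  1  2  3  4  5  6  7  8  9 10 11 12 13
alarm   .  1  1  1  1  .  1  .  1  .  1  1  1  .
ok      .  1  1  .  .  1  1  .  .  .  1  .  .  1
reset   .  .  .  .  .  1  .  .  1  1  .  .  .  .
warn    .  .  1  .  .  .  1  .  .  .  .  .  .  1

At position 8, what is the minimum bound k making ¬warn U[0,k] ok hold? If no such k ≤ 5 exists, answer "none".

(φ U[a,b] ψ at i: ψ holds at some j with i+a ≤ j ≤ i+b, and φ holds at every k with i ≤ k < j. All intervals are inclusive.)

2

Need earliest j ≥ 8 with ok, and ¬warn at every k in [8,j-1].
  j=8: rhs fails.
  j=9: rhs fails.
  j=10: rhs holds; lhs holds on [8,9]. k = 2.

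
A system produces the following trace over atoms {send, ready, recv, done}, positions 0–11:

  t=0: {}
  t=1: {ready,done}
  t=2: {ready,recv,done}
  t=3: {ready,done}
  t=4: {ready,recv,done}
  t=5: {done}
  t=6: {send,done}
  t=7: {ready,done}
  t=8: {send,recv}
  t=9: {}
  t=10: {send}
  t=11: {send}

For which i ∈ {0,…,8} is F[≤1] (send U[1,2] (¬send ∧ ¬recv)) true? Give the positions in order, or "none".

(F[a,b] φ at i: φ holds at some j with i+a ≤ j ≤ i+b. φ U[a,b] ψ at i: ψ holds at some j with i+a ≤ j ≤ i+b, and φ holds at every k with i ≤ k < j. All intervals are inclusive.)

Evaluate at each i in [0,8]:
  i=0: ✗ (none in [0,1])
  i=1: ✗ (none in [1,2])
  i=2: ✗ (none in [2,3])
  i=3: ✗ (none in [3,4])
  i=4: ✗ (none in [4,5])
  i=5: ✓ (witness j=6)
  i=6: ✓ (witness j=6)
  i=7: ✓ (witness j=8)
  i=8: ✓ (witness j=8)

5, 6, 7, 8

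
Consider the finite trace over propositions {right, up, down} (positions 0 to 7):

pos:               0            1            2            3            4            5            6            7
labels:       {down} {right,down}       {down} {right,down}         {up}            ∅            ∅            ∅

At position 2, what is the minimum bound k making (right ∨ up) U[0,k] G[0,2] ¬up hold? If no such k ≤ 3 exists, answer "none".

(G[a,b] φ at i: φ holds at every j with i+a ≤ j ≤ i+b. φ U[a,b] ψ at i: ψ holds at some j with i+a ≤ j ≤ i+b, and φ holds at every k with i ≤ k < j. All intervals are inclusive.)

none

Need earliest j ≥ 2 with G[0,2] ¬up, and (right ∨ up) at every k in [2,j-1].
  j=2: rhs fails.
  j=3: rhs fails.
  j=4: rhs fails.
  j=5: rhs holds but lhs fails at k=2.
No witness within the range → none.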